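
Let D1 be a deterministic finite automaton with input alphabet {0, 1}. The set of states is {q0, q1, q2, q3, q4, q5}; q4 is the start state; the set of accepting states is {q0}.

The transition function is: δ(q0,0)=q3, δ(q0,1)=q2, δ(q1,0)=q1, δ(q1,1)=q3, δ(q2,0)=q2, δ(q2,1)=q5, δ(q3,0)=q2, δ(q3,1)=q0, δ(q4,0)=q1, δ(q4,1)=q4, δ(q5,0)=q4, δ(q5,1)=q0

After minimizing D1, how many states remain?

6

Every state is reachable, so we keep all 6.
Initial partition by acceptance: {q0} | {q1,q2,q3,q4,q5}.
Split {q1,q2,q3,q4,q5} by δ(·,1) → {q1,q2,q4} and {q3,q5}.
Split {q1,q2,q4} by δ(·,1) → {q1,q2} and {q4}.
Split {q3,q5} by δ(·,0) → {q3} and {q5}.
Split {q1,q2} by δ(·,1) → {q1} and {q2}.
No further refinement is possible. Final partition (6 blocks): {q0} | {q1} | {q3} | {q4} | {q5} | {q2}.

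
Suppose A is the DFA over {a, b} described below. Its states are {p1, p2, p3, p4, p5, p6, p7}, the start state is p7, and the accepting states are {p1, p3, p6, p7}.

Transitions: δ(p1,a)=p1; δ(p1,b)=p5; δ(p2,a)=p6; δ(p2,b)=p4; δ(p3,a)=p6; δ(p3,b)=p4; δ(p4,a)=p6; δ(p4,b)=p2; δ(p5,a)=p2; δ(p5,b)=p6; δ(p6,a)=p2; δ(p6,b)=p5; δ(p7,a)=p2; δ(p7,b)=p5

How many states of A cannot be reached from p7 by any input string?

2

BFS from p7 reaches {p2, p4, p5, p6, p7}; the 2 state(s) p1, p3 are never visited.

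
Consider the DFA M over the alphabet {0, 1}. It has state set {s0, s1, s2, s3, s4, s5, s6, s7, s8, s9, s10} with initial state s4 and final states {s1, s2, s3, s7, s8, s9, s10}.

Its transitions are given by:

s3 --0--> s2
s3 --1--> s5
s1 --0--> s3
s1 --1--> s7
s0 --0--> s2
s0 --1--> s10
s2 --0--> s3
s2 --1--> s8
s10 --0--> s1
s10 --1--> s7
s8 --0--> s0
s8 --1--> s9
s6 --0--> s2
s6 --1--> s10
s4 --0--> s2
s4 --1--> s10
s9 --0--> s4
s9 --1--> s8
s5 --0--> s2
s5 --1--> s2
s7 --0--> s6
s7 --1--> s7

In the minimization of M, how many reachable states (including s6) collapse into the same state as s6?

3

Initial partition by acceptance: {s1,s2,s3,s7,s8,s9,s10} | {s0,s4,s5,s6}.
Refine {s1,s2,s3,s7,s8,s9,s10} on symbol 0: members go to different blocks, giving {s1,s2,s3,s10} and {s7,s8,s9}.
On input 1, block {s1,s2,s3,s10} splits into {s1,s2,s10} and {s3}.
On input 0, block {s1,s2,s10} splits into {s1,s2} and {s10}.
On input 1, block {s0,s4,s5,s6} splits into {s0,s4,s6} and {s5}.
No further refinement is possible. Final partition (6 blocks): {s1,s2} | {s0,s4,s6} | {s7,s8,s9} | {s3} | {s10} | {s5}.
The equivalence class containing s6 is {s0,s4,s6}, of size 3.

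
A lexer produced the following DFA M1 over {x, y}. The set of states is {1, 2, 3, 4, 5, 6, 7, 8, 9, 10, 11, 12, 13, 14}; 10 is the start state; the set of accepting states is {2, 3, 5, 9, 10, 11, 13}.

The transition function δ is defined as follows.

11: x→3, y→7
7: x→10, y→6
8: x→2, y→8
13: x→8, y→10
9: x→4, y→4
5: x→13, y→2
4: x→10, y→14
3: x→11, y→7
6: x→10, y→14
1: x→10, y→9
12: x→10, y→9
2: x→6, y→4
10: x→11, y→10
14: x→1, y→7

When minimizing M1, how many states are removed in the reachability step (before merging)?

Starting at 10 and following transitions, the reachable set is {1, 3, 4, 6, 7, 9, 10, 11, 14}. That leaves 2, 5, 8, 12, 13 unreachable — 5 in total.

5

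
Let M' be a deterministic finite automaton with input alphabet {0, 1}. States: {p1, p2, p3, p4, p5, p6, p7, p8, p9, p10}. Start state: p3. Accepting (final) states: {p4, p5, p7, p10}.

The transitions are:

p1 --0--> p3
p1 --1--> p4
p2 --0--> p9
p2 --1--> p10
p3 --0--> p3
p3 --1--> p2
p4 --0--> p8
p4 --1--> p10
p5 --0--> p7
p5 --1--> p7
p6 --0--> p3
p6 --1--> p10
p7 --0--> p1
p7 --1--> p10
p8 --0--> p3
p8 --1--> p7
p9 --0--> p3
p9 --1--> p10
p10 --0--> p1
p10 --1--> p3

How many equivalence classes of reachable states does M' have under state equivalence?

6

First remove the unreachable states {p5,p6}; 8 states remain.
P0 = {p4,p7,p10} | {p1,p2,p3,p8,p9}.
Split {p4,p7,p10} by δ(·,1) → {p4,p7} and {p10}.
Refine {p1,p2,p3,p8,p9} on symbol 1: members go to different blocks, giving {p1,p8} and {p2,p9} and {p3}.
Split {p2,p9} by δ(·,0) → {p2} and {p9}.
No further refinement is possible. Final partition (6 blocks): {p4,p7} | {p1,p8} | {p10} | {p2} | {p3} | {p9}.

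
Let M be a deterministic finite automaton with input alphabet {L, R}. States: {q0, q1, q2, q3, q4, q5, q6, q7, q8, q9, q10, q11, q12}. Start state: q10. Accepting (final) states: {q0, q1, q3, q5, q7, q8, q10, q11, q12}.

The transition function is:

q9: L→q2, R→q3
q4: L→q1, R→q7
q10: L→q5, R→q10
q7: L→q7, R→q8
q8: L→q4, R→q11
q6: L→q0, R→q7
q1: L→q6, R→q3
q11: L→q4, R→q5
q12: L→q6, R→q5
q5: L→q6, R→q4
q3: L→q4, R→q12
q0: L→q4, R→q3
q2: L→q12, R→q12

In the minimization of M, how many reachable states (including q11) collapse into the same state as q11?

First remove the unreachable states {q2,q9}; 11 states remain.
Start with accepting vs non-accepting: {q0,q1,q3,q5,q7,q8,q10,q11,q12} | {q4,q6}.
Split {q0,q1,q3,q5,q7,q8,q10,q11,q12} by δ(·,L) → {q0,q1,q3,q5,q8,q11,q12} and {q7,q10}.
On input R, block {q0,q1,q3,q5,q8,q11,q12} splits into {q0,q1,q3,q8,q11,q12} and {q5}.
On input R, block {q0,q1,q3,q8,q11,q12} splits into {q0,q1,q3,q8} and {q11,q12}.
Refine {q0,q1,q3,q8} on symbol R: members go to different blocks, giving {q0,q1} and {q3,q8}.
Split {q7,q10} by δ(·,L) → {q7} and {q10}.
Stable partition: {q0,q1} | {q4,q6} | {q7} | {q5} | {q11,q12} | {q3,q8} | {q10} — 7 equivalence classes.
The equivalence class containing q11 is {q11,q12}, of size 2.

2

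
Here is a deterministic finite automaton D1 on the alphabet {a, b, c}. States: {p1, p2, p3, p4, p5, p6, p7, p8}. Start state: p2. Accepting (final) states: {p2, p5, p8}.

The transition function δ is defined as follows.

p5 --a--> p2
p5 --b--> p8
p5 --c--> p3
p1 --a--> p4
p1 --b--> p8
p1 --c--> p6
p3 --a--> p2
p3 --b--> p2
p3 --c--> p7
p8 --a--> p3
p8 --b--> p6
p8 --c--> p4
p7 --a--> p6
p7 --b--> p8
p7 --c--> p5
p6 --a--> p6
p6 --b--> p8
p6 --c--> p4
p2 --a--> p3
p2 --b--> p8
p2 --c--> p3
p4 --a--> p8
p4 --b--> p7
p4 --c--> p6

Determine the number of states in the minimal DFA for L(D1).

Reachable states from the start: {p2,p3,p4,p5,p6,p7,p8}. Unreachable: {p1} — drop them.
Initial partition by acceptance: {p2,p5,p8} | {p3,p4,p6,p7}.
On input a, block {p2,p5,p8} splits into {p2,p8} and {p5}.
On input b, block {p2,p8} splits into {p2} and {p8}.
Split {p3,p4,p6,p7} by δ(·,a) → {p6,p7} and {p3} and {p4}.
Refine {p6,p7} on symbol c: members go to different blocks, giving {p6} and {p7}.
No further refinement is possible. Final partition (7 blocks): {p2} | {p6} | {p5} | {p8} | {p3} | {p4} | {p7}.

7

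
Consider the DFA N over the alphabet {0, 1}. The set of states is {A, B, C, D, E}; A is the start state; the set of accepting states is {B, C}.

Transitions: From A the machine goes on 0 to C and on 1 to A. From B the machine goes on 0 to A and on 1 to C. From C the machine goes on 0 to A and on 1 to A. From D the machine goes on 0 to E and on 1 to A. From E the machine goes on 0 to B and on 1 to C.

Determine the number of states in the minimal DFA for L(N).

2

States {B,D,E} cannot be reached from the start state, so discard them.
P0 = {C} | {A}.
Stable partition: {C} | {A} — 2 equivalence classes.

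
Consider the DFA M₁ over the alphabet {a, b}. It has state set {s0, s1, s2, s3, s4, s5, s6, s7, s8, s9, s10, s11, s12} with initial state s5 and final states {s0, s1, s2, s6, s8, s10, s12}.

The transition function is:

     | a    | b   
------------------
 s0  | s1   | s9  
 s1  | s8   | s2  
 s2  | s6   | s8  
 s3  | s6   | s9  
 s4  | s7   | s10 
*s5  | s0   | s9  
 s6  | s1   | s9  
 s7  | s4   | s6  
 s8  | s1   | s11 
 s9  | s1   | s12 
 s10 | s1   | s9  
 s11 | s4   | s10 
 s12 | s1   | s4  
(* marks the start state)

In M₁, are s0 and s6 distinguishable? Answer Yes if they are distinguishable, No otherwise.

First remove the unreachable states {s3}; 12 states remain.
Initial partition by acceptance: {s0,s1,s2,s6,s8,s10,s12} | {s4,s5,s7,s9,s11}.
Split {s0,s1,s2,s6,s8,s10,s12} by δ(·,b) → {s0,s6,s8,s10,s12} and {s1,s2}.
On input a, block {s4,s5,s7,s9,s11} splits into {s4,s7,s11} and {s5} and {s9}.
Split {s0,s6,s8,s10,s12} by δ(·,b) → {s0,s6,s10} and {s8,s12}.
Split {s1,s2} by δ(·,a) → {s1} and {s2}.
No further refinement is possible. Final partition (7 blocks): {s0,s6,s10} | {s4,s7,s11} | {s1} | {s5} | {s9} | {s8,s12} | {s2}.
s0 and s6 lie in the same block of the stable partition, so they are equivalent — no string distinguishes them.

No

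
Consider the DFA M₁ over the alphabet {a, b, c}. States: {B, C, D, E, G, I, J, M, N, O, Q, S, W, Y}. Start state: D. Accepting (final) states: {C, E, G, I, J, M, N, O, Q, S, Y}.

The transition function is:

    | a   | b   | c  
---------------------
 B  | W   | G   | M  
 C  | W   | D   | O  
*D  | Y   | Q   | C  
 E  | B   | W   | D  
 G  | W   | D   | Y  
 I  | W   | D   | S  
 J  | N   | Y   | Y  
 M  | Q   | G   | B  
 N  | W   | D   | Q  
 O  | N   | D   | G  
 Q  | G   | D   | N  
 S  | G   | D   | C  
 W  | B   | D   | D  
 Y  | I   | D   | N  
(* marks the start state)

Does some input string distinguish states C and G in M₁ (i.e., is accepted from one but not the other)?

First remove the unreachable states {E,J}; 12 states remain.
Initial partition by acceptance: {C,G,I,M,N,O,Q,S,Y} | {B,D,W}.
On input a, block {C,G,I,M,N,O,Q,S,Y} splits into {M,O,Q,S,Y} and {C,G,I,N}.
Refine {M,O,Q,S,Y} on symbol a: members go to different blocks, giving {O,Q,S,Y} and {M}.
Split {B,D,W} by δ(·,a) → {B,W} and {D}.
Refine {B,W} on symbol b: members go to different blocks, giving {B} and {W}.
The partition is now stable with 6 blocks: {O,Q,S,Y} | {B} | {C,G,I,N} | {M} | {D} | {W}.
C and G lie in the same block of the stable partition, so they are equivalent — no string distinguishes them.

No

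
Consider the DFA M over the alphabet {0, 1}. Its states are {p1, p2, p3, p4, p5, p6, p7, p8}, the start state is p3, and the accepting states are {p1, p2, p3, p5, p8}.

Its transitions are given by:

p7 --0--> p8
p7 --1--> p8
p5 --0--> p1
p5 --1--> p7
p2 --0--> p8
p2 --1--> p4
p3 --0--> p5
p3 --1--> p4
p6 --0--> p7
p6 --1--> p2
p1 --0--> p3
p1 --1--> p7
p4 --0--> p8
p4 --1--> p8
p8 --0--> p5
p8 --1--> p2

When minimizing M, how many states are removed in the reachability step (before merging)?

BFS from p3 reaches {p1, p2, p3, p4, p5, p7, p8}; the 1 state(s) p6 are never visited.

1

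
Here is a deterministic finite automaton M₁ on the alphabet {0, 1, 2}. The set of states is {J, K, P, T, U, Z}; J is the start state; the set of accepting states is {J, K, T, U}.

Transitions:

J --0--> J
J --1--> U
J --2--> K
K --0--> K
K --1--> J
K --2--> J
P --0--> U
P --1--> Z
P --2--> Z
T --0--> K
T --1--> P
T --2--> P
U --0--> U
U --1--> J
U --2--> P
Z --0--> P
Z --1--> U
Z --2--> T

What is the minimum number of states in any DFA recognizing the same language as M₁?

P0 = {J,K,T,U} | {P,Z}.
Refine {J,K,T,U} on symbol 1: members go to different blocks, giving {J,K,U} and {T}.
On input 2, block {J,K,U} splits into {J,K} and {U}.
On input 1, block {J,K} splits into {K} and {J}.
On input 0, block {P,Z} splits into {Z} and {P}.
Stable partition: {K} | {Z} | {T} | {U} | {J} | {P} — 6 equivalence classes.

6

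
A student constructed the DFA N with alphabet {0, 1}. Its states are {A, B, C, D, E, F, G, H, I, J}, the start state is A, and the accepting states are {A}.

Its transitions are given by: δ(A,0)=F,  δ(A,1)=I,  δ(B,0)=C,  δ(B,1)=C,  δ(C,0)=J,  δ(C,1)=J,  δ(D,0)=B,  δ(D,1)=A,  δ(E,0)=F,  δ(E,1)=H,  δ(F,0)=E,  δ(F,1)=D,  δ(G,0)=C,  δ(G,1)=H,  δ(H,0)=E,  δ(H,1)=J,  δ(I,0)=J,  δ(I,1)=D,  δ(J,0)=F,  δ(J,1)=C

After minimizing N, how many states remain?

6

States {G} cannot be reached from the start state, so discard them.
P0 = {A} | {B,C,D,E,F,H,I,J}.
On input 1, block {B,C,D,E,F,H,I,J} splits into {B,C,E,F,H,I,J} and {D}.
Refine {B,C,E,F,H,I,J} on symbol 1: members go to different blocks, giving {B,C,E,H,J} and {F,I}.
Refine {B,C,E,H,J} on symbol 0: members go to different blocks, giving {B,C,H} and {E,J}.
Refine {B,C,H} on symbol 0: members go to different blocks, giving {C,H} and {B}.
The partition is now stable with 6 blocks: {A} | {C,H} | {D} | {F,I} | {E,J} | {B}.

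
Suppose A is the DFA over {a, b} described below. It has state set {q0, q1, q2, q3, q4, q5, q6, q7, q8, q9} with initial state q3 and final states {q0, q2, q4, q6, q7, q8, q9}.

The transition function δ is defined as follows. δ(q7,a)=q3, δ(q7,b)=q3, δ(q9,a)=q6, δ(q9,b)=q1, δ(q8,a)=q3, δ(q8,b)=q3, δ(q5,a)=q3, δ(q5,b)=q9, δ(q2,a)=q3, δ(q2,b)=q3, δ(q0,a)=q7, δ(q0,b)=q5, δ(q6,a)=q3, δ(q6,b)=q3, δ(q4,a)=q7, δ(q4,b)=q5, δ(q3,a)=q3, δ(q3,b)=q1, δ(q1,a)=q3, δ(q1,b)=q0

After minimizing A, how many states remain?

4

First remove the unreachable states {q2,q4,q8}; 7 states remain.
Start with accepting vs non-accepting: {q0,q6,q7,q9} | {q1,q3,q5}.
Split {q0,q6,q7,q9} by δ(·,a) → {q0,q9} and {q6,q7}.
Split {q1,q3,q5} by δ(·,b) → {q1,q5} and {q3}.
No further refinement is possible. Final partition (4 blocks): {q0,q9} | {q1,q5} | {q6,q7} | {q3}.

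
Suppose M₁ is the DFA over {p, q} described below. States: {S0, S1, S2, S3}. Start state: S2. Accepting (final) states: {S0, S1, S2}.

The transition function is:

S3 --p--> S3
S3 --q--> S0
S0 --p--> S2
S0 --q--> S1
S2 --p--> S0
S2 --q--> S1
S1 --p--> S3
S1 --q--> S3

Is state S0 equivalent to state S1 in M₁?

No

All states are reachable from the start state.
P0 = {S0,S1,S2} | {S3}.
Split {S0,S1,S2} by δ(·,p) → {S0,S2} and {S1}.
Stable partition: {S0,S2} | {S3} | {S1} — 3 equivalence classes.
S0 and S1 end up in different blocks, so they are distinguishable. For instance, the string 'p' is accepted from only S0.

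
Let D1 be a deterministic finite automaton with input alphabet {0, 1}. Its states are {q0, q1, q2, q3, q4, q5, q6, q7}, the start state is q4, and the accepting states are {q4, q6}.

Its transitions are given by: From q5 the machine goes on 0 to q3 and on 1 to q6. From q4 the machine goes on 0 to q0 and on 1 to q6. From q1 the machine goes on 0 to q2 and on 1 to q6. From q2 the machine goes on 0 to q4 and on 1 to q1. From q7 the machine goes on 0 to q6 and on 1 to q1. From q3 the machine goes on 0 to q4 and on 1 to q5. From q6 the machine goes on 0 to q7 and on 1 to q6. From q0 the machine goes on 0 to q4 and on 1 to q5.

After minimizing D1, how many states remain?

Initial partition by acceptance: {q4,q6} | {q0,q1,q2,q3,q5,q7}.
Split {q0,q1,q2,q3,q5,q7} by δ(·,0) → {q0,q2,q3,q7} and {q1,q5}.
Stable partition: {q4,q6} | {q0,q2,q3,q7} | {q1,q5} — 3 equivalence classes.

3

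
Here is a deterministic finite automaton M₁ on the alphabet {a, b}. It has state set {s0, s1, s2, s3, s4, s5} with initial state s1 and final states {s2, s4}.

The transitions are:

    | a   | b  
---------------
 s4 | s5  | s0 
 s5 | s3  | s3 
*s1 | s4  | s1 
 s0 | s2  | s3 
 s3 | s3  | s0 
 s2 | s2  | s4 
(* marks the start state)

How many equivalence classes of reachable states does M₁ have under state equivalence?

Start with accepting vs non-accepting: {s2,s4} | {s0,s1,s3,s5}.
Refine {s2,s4} on symbol a: members go to different blocks, giving {s2} and {s4}.
Split {s0,s1,s3,s5} by δ(·,a) → {s3,s5} and {s0} and {s1}.
Split {s3,s5} by δ(·,b) → {s3} and {s5}.
No further refinement is possible. Final partition (6 blocks): {s2} | {s3} | {s4} | {s0} | {s1} | {s5}.

6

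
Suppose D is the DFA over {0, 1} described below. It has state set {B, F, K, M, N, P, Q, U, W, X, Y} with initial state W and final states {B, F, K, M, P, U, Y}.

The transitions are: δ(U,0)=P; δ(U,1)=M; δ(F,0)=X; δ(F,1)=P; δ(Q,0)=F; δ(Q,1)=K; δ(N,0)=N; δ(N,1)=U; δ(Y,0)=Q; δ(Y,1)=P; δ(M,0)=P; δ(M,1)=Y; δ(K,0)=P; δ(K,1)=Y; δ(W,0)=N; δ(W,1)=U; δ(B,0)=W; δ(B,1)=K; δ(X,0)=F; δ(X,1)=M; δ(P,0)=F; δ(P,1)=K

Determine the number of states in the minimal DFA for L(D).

First remove the unreachable states {B}; 10 states remain.
P0 = {F,K,M,P,U,Y} | {N,Q,W,X}.
Split {F,K,M,P,U,Y} by δ(·,0) → {K,M,P,U} and {F,Y}.
Refine {K,M,P,U} on symbol 0: members go to different blocks, giving {K,M,U} and {P}.
Split {K,M,U} by δ(·,1) → {K,M} and {U}.
Refine {N,Q,W,X} on symbol 0: members go to different blocks, giving {N,W} and {Q,X}.
Stable partition: {K,M} | {N,W} | {F,Y} | {P} | {U} | {Q,X} — 6 equivalence classes.

6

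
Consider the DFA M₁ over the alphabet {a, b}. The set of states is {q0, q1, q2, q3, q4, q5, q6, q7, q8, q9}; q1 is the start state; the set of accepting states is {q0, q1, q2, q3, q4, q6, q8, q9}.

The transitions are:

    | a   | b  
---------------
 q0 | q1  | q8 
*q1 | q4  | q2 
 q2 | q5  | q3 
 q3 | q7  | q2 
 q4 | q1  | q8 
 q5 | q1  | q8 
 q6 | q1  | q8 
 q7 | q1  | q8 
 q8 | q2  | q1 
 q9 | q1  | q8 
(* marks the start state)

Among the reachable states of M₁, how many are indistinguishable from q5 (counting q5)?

States {q0,q6,q9} cannot be reached from the start state, so discard them.
P0 = {q1,q2,q3,q4,q8} | {q5,q7}.
On input a, block {q1,q2,q3,q4,q8} splits into {q1,q4,q8} and {q2,q3}.
On input a, block {q1,q4,q8} splits into {q1,q4} and {q8}.
Refine {q1,q4} on symbol b: members go to different blocks, giving {q1} and {q4}.
Stable partition: {q1} | {q5,q7} | {q2,q3} | {q8} | {q4} — 5 equivalence classes.
The equivalence class containing q5 is {q5,q7}, of size 2.

2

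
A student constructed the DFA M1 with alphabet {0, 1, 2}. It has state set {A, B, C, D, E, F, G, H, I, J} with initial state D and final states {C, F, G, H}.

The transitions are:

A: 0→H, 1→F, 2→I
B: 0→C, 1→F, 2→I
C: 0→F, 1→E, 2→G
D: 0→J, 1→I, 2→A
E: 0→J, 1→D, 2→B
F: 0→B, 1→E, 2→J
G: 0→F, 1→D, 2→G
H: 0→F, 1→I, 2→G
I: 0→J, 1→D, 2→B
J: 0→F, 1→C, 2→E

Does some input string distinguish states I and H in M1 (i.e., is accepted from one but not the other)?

Yes

Start with accepting vs non-accepting: {C,F,G,H} | {A,B,D,E,I,J}.
Refine {C,F,G,H} on symbol 0: members go to different blocks, giving {C,G,H} and {F}.
On input 0, block {A,B,D,E,I,J} splits into {D,E,I} and {A,B} and {J}.
The partition is now stable with 5 blocks: {C,G,H} | {D,E,I} | {F} | {A,B} | {J}.
I and H end up in different blocks, so they are distinguishable. For instance, the string 'ε' is accepted from only H.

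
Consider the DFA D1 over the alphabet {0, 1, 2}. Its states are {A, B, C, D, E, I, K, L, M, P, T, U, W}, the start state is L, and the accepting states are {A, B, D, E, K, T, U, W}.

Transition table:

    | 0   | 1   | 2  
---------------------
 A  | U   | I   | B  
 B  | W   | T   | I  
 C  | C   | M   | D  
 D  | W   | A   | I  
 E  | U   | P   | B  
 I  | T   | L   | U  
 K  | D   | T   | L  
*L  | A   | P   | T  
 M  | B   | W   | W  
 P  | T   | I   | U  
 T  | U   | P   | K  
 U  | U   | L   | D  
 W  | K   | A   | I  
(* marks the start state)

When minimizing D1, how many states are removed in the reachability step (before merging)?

No path from L leads to C, E, M; the other 10 states are all reachable.

3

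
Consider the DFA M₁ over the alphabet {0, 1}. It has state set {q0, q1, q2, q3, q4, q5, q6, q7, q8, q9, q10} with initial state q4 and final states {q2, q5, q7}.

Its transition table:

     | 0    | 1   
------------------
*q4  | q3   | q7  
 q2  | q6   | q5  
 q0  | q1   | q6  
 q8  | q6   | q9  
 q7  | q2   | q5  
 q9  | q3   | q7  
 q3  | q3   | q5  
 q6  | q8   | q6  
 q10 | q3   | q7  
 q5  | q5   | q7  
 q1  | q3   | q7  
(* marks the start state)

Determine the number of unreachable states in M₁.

Starting at q4 and following transitions, the reachable set is {q2, q3, q4, q5, q6, q7, q8, q9}. That leaves q0, q1, q10 unreachable — 3 in total.

3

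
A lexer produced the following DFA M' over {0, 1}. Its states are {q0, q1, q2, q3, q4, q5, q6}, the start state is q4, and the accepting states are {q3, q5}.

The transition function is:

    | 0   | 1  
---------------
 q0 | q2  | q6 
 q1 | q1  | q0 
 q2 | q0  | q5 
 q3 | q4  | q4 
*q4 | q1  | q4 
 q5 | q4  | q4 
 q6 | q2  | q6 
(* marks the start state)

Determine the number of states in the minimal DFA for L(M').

5

Reachable states from the start: {q0,q1,q2,q4,q5,q6}. Unreachable: {q3} — drop them.
Initial partition by acceptance: {q5} | {q0,q1,q2,q4,q6}.
Split {q0,q1,q2,q4,q6} by δ(·,1) → {q0,q1,q4,q6} and {q2}.
On input 0, block {q0,q1,q4,q6} splits into {q0,q6} and {q1,q4}.
Split {q1,q4} by δ(·,1) → {q1} and {q4}.
No further refinement is possible. Final partition (5 blocks): {q5} | {q0,q6} | {q2} | {q1} | {q4}.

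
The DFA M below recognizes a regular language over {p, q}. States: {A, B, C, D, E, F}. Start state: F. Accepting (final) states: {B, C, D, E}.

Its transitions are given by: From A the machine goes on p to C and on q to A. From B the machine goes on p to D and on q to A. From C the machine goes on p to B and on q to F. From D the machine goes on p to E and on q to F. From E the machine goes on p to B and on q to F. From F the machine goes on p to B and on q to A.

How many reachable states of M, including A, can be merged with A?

Start with accepting vs non-accepting: {B,C,D,E} | {A,F}.
The partition is now stable with 2 blocks: {B,C,D,E} | {A,F}.
The equivalence class containing A is {A,F}, of size 2.

2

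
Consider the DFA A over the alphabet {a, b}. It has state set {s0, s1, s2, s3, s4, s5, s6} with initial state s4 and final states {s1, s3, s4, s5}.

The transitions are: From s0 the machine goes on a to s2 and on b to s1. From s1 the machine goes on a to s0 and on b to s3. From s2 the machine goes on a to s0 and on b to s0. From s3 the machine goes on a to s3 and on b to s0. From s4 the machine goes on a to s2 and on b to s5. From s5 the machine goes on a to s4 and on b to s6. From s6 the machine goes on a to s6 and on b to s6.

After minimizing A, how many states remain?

7

Start with accepting vs non-accepting: {s1,s3,s4,s5} | {s0,s2,s6}.
On input a, block {s1,s3,s4,s5} splits into {s1,s4} and {s3,s5}.
Split {s0,s2,s6} by δ(·,b) → {s2,s6} and {s0}.
On input a, block {s1,s4} splits into {s1} and {s4}.
Refine {s2,s6} on symbol a: members go to different blocks, giving {s2} and {s6}.
Split {s3,s5} by δ(·,a) → {s3} and {s5}.
No further refinement is possible. Final partition (7 blocks): {s1} | {s2} | {s3} | {s0} | {s4} | {s6} | {s5}.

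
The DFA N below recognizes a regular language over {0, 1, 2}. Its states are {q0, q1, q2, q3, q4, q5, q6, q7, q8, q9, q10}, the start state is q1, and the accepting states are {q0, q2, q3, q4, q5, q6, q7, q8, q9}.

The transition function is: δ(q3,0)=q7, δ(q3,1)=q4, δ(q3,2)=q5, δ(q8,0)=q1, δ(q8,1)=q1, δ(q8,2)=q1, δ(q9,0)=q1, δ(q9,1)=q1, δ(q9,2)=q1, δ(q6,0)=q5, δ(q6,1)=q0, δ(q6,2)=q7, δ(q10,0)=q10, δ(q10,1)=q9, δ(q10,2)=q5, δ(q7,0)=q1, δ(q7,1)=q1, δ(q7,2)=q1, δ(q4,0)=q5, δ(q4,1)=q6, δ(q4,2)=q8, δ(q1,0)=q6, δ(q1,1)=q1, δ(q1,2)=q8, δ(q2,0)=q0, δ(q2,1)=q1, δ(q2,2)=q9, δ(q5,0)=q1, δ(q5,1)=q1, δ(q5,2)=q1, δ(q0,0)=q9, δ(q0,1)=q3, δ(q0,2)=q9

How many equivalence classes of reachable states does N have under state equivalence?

First remove the unreachable states {q2,q10}; 9 states remain.
Initial partition by acceptance: {q0,q3,q4,q5,q6,q7,q8,q9} | {q1}.
On input 0, block {q0,q3,q4,q5,q6,q7,q8,q9} splits into {q0,q3,q4,q6} and {q5,q7,q8,q9}.
Stable partition: {q0,q3,q4,q6} | {q1} | {q5,q7,q8,q9} — 3 equivalence classes.

3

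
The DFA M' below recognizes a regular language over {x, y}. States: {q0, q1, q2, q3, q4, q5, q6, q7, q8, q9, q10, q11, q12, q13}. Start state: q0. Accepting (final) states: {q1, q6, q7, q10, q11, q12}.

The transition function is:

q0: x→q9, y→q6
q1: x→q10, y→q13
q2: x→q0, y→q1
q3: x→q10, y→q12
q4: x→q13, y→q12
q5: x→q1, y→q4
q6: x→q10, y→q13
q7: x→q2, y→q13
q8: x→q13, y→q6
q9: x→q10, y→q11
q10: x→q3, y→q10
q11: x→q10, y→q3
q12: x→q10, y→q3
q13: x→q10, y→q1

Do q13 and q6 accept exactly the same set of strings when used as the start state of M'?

Reachable states from the start: {q0,q1,q3,q6,q9,q10,q11,q12,q13}. Unreachable: {q2,q4,q5,q7,q8} — drop them.
Initial partition by acceptance: {q1,q6,q10,q11,q12} | {q0,q3,q9,q13}.
On input x, block {q1,q6,q10,q11,q12} splits into {q1,q6,q11,q12} and {q10}.
Refine {q0,q3,q9,q13} on symbol x: members go to different blocks, giving {q3,q9,q13} and {q0}.
No further refinement is possible. Final partition (4 blocks): {q1,q6,q11,q12} | {q3,q9,q13} | {q10} | {q0}.
q13 and q6 end up in different blocks, so they are distinguishable. For instance, the string 'ε' is accepted from only q6.

No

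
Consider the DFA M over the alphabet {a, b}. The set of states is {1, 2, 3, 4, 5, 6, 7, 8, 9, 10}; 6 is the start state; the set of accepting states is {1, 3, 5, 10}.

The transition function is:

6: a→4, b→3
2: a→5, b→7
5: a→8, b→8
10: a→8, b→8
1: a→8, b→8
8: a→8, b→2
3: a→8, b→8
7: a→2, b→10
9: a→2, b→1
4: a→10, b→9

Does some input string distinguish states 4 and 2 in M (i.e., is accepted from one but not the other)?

No

Start with accepting vs non-accepting: {1,3,5,10} | {2,4,6,7,8,9}.
On input a, block {2,4,6,7,8,9} splits into {6,7,8,9} and {2,4}.
Split {6,7,8,9} by δ(·,a) → {6,7,9} and {8}.
Stable partition: {1,3,5,10} | {6,7,9} | {2,4} | {8} — 4 equivalence classes.
4 and 2 lie in the same block of the stable partition, so they are equivalent — no string distinguishes them.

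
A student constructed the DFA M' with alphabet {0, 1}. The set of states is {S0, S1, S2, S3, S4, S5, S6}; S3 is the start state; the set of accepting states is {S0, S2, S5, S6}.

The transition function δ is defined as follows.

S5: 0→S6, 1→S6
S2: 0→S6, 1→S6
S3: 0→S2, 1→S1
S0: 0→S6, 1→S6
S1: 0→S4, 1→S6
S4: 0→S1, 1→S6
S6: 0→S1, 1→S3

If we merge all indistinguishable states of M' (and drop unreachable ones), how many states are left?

States {S0,S5} cannot be reached from the start state, so discard them.
Start with accepting vs non-accepting: {S2,S6} | {S1,S3,S4}.
On input 0, block {S2,S6} splits into {S2} and {S6}.
Refine {S1,S3,S4} on symbol 0: members go to different blocks, giving {S1,S4} and {S3}.
Stable partition: {S2} | {S1,S4} | {S6} | {S3} — 4 equivalence classes.

4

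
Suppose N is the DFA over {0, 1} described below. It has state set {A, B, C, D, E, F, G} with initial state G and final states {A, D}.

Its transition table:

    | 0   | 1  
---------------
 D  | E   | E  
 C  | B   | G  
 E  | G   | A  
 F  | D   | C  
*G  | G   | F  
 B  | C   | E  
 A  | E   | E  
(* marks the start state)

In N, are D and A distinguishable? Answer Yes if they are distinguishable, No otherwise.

Every state is reachable, so we keep all 7.
Start with accepting vs non-accepting: {A,D} | {B,C,E,F,G}.
Split {B,C,E,F,G} by δ(·,0) → {B,C,E,G} and {F}.
Split {B,C,E,G} by δ(·,1) → {B,C} and {E} and {G}.
Refine {B,C} on symbol 1: members go to different blocks, giving {B} and {C}.
No further refinement is possible. Final partition (6 blocks): {A,D} | {B} | {F} | {E} | {G} | {C}.
D and A lie in the same block of the stable partition, so they are equivalent — no string distinguishes them.

No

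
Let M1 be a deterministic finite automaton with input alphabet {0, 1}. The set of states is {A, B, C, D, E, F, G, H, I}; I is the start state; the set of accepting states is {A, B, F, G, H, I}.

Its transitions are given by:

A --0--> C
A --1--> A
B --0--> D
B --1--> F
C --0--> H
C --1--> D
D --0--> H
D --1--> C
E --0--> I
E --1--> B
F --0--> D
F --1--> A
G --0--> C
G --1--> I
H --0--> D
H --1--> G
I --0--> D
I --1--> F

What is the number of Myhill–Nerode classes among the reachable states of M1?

2

First remove the unreachable states {B,E}; 7 states remain.
Initial partition by acceptance: {A,F,G,H,I} | {C,D}.
No further refinement is possible. Final partition (2 blocks): {A,F,G,H,I} | {C,D}.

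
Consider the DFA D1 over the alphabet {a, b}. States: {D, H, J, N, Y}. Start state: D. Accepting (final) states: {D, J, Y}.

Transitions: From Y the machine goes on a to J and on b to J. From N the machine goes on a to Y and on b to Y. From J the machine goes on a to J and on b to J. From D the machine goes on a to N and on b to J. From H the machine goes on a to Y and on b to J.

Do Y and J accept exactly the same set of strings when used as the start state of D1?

States {H} cannot be reached from the start state, so discard them.
Start with accepting vs non-accepting: {D,J,Y} | {N}.
Split {D,J,Y} by δ(·,a) → {J,Y} and {D}.
Stable partition: {J,Y} | {N} | {D} — 3 equivalence classes.
Y and J lie in the same block of the stable partition, so they are equivalent — no string distinguishes them.

Yes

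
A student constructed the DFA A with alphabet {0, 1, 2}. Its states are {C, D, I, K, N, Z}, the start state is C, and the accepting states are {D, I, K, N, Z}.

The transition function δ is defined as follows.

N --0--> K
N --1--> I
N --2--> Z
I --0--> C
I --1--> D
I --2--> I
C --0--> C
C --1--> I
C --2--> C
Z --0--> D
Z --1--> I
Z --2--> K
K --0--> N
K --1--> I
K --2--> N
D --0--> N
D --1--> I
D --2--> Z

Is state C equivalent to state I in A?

All states are reachable from the start state.
Initial partition by acceptance: {D,I,K,N,Z} | {C}.
Refine {D,I,K,N,Z} on symbol 0: members go to different blocks, giving {D,K,N,Z} and {I}.
No further refinement is possible. Final partition (3 blocks): {D,K,N,Z} | {C} | {I}.
C and I end up in different blocks, so they are distinguishable. For instance, the string 'ε' is accepted from only I.

No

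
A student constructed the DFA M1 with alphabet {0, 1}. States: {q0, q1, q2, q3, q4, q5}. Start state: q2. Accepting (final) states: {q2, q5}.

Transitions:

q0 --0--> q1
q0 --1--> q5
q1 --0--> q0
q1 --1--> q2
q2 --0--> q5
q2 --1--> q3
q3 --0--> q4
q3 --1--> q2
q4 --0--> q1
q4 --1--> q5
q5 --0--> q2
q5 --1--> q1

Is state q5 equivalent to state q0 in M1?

Initial partition by acceptance: {q2,q5} | {q0,q1,q3,q4}.
The partition is now stable with 2 blocks: {q2,q5} | {q0,q1,q3,q4}.
q5 and q0 end up in different blocks, so they are distinguishable. For instance, the string 'ε' is accepted from only q5.

No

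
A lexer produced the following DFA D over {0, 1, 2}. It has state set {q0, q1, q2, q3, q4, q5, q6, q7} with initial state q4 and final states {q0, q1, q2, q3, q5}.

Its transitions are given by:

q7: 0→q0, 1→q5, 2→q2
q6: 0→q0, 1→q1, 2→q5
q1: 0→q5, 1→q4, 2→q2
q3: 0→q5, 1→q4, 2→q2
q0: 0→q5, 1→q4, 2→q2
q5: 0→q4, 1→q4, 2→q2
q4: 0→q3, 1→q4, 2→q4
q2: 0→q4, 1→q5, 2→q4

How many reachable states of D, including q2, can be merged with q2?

First remove the unreachable states {q0,q1,q6,q7}; 4 states remain.
Initial partition by acceptance: {q2,q3,q5} | {q4}.
On input 0, block {q2,q3,q5} splits into {q2,q5} and {q3}.
Split {q2,q5} by δ(·,1) → {q2} and {q5}.
No further refinement is possible. Final partition (4 blocks): {q2} | {q4} | {q3} | {q5}.
The equivalence class containing q2 is {q2}, of size 1.

1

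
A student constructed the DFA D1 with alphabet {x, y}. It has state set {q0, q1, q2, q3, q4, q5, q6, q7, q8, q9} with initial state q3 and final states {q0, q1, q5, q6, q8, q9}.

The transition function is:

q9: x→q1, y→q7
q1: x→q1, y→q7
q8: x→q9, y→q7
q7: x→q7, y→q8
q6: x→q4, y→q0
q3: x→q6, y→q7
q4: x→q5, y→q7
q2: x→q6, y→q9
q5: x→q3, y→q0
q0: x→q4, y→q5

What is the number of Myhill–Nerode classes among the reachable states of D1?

States {q2} cannot be reached from the start state, so discard them.
Initial partition by acceptance: {q0,q1,q5,q6,q8,q9} | {q3,q4,q7}.
On input x, block {q0,q1,q5,q6,q8,q9} splits into {q0,q5,q6} and {q1,q8,q9}.
On input x, block {q3,q4,q7} splits into {q3,q4} and {q7}.
Stable partition: {q0,q5,q6} | {q3,q4} | {q1,q8,q9} | {q7} — 4 equivalence classes.

4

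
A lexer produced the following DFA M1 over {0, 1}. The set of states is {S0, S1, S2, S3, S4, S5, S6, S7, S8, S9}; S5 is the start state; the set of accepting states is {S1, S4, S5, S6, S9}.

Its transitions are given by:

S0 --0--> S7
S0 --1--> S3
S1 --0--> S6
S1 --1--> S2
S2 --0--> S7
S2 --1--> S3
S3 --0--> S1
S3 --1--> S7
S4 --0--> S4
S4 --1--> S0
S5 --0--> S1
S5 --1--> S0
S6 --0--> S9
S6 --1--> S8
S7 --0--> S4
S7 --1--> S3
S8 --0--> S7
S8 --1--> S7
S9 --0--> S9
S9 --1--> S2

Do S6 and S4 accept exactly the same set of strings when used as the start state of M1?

All states are reachable from the start state.
Start with accepting vs non-accepting: {S1,S4,S5,S6,S9} | {S0,S2,S3,S7,S8}.
On input 0, block {S0,S2,S3,S7,S8} splits into {S0,S2,S8} and {S3,S7}.
Stable partition: {S1,S4,S5,S6,S9} | {S0,S2,S8} | {S3,S7} — 3 equivalence classes.
S6 and S4 lie in the same block of the stable partition, so they are equivalent — no string distinguishes them.

Yes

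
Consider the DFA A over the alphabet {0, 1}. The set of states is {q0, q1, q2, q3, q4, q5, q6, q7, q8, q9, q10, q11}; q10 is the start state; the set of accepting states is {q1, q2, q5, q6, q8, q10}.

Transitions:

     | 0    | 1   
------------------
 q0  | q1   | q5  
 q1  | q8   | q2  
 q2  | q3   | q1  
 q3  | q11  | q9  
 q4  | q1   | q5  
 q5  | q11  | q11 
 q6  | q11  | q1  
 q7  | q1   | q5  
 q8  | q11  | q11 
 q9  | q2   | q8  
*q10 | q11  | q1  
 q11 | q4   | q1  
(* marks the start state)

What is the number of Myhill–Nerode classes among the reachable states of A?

Reachable states from the start: {q1,q2,q3,q4,q5,q8,q9,q10,q11}. Unreachable: {q0,q6,q7} — drop them.
Initial partition by acceptance: {q1,q2,q5,q8,q10} | {q3,q4,q9,q11}.
Split {q1,q2,q5,q8,q10} by δ(·,0) → {q2,q5,q8,q10} and {q1}.
Split {q2,q5,q8,q10} by δ(·,1) → {q2,q10} and {q5,q8}.
On input 0, block {q3,q4,q9,q11} splits into {q3,q11} and {q4} and {q9}.
Split {q3,q11} by δ(·,0) → {q3} and {q11}.
Split {q2,q10} by δ(·,0) → {q2} and {q10}.
No further refinement is possible. Final partition (8 blocks): {q2} | {q3} | {q1} | {q5,q8} | {q4} | {q9} | {q11} | {q10}.

8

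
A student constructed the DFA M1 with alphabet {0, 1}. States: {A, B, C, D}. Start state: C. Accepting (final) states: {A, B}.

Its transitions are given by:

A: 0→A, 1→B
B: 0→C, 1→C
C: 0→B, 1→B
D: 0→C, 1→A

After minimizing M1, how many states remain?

Reachable states from the start: {B,C}. Unreachable: {A,D} — drop them.
P0 = {B} | {C}.
Stable partition: {B} | {C} — 2 equivalence classes.

2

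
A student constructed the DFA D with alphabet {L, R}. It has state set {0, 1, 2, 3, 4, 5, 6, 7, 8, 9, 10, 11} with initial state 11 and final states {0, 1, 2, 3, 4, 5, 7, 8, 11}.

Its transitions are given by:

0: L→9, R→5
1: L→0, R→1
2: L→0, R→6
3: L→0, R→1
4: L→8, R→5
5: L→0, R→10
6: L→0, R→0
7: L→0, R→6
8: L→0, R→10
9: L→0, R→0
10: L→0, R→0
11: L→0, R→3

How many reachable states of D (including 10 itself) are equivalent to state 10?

First remove the unreachable states {2,4,6,7,8}; 7 states remain.
Start with accepting vs non-accepting: {0,1,3,5,11} | {9,10}.
Split {0,1,3,5,11} by δ(·,L) → {1,3,5,11} and {0}.
Refine {1,3,5,11} on symbol R: members go to different blocks, giving {1,3,11} and {5}.
No further refinement is possible. Final partition (4 blocks): {1,3,11} | {9,10} | {0} | {5}.
State 10 belongs to the block {9,10}, which has 2 states.

2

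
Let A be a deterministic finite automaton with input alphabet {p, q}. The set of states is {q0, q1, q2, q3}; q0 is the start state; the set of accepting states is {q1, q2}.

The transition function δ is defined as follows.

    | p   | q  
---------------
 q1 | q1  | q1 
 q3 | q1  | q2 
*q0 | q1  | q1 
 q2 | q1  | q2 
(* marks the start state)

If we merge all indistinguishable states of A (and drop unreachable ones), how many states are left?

Reachable states from the start: {q0,q1}. Unreachable: {q2,q3} — drop them.
Start with accepting vs non-accepting: {q1} | {q0}.
No further refinement is possible. Final partition (2 blocks): {q1} | {q0}.

2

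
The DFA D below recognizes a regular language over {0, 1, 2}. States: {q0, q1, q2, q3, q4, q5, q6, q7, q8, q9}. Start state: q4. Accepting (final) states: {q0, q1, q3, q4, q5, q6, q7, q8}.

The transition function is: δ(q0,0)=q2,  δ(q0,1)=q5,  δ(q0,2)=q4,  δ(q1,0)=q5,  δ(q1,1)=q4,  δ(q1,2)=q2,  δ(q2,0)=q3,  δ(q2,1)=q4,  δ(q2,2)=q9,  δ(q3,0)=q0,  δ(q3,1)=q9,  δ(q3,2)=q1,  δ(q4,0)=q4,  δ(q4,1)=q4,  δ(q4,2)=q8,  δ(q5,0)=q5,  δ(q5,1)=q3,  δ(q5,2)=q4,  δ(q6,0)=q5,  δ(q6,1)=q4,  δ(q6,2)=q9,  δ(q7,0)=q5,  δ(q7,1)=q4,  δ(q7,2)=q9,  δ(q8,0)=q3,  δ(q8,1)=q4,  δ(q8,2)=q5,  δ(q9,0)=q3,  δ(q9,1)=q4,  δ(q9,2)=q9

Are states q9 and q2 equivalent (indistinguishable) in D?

Reachable states from the start: {q0,q1,q2,q3,q4,q5,q8,q9}. Unreachable: {q6,q7} — drop them.
P0 = {q0,q1,q3,q4,q5,q8} | {q2,q9}.
On input 0, block {q0,q1,q3,q4,q5,q8} splits into {q1,q3,q4,q5,q8} and {q0}.
On input 0, block {q1,q3,q4,q5,q8} splits into {q1,q4,q5,q8} and {q3}.
Split {q1,q4,q5,q8} by δ(·,0) → {q1,q4,q5} and {q8}.
Refine {q1,q4,q5} on symbol 1: members go to different blocks, giving {q1,q4} and {q5}.
Split {q1,q4} by δ(·,0) → {q1} and {q4}.
The partition is now stable with 7 blocks: {q1} | {q2,q9} | {q0} | {q3} | {q8} | {q5} | {q4}.
q9 and q2 lie in the same block of the stable partition, so they are equivalent — no string distinguishes them.

Yes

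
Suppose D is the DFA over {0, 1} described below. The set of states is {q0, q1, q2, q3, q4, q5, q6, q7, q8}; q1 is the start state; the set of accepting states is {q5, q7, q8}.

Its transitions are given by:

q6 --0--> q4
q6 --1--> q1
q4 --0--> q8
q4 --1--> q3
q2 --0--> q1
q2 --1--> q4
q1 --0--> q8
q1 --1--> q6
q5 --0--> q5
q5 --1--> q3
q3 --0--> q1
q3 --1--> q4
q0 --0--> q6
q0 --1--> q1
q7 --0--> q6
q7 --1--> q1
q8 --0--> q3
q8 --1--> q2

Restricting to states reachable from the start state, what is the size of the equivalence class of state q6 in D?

Reachable states from the start: {q1,q2,q3,q4,q6,q8}. Unreachable: {q0,q5,q7} — drop them.
Start with accepting vs non-accepting: {q8} | {q1,q2,q3,q4,q6}.
Split {q1,q2,q3,q4,q6} by δ(·,0) → {q2,q3,q6} and {q1,q4}.
The partition is now stable with 3 blocks: {q8} | {q2,q3,q6} | {q1,q4}.
The equivalence class containing q6 is {q2,q3,q6}, of size 3.

3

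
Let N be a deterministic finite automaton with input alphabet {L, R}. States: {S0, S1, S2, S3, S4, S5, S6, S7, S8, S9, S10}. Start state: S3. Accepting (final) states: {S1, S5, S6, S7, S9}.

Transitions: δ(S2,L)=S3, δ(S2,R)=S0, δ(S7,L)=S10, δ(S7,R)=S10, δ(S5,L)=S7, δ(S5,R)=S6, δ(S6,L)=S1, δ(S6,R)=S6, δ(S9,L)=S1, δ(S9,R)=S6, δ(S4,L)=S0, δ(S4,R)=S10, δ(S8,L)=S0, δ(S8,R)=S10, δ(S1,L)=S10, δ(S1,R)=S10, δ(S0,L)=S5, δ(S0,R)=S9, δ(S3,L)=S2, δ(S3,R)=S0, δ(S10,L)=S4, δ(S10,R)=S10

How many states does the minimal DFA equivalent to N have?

6

States {S8} cannot be reached from the start state, so discard them.
Initial partition by acceptance: {S1,S5,S6,S7,S9} | {S0,S2,S3,S4,S10}.
Split {S1,S5,S6,S7,S9} by δ(·,L) → {S5,S6,S9} and {S1,S7}.
On input L, block {S0,S2,S3,S4,S10} splits into {S2,S3,S4,S10} and {S0}.
On input L, block {S2,S3,S4,S10} splits into {S2,S3,S10} and {S4}.
Refine {S2,S3,S10} on symbol L: members go to different blocks, giving {S2,S3} and {S10}.
No further refinement is possible. Final partition (6 blocks): {S5,S6,S9} | {S2,S3} | {S1,S7} | {S0} | {S4} | {S10}.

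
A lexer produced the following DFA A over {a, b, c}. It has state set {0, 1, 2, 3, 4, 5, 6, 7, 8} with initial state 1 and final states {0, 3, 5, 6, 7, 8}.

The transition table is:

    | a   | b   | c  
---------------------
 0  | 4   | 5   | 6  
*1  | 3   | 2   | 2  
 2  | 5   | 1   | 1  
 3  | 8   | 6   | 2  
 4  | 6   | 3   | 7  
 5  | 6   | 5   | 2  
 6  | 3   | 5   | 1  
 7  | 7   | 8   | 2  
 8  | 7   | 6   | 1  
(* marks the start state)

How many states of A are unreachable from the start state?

Starting at 1 and following transitions, the reachable set is {1, 2, 3, 5, 6, 7, 8}. That leaves 0, 4 unreachable — 2 in total.

2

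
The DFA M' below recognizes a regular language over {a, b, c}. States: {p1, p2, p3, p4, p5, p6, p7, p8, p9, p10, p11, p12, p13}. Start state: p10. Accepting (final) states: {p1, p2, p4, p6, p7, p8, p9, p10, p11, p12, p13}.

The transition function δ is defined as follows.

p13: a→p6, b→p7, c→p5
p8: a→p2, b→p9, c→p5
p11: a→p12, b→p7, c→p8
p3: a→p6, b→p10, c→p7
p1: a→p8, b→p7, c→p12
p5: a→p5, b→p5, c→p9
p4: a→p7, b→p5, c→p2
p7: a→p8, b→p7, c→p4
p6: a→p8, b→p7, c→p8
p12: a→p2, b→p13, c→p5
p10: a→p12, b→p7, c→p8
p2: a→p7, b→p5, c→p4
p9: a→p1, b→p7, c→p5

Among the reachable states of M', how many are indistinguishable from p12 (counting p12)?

First remove the unreachable states {p3,p11}; 11 states remain.
Start with accepting vs non-accepting: {p1,p2,p4,p6,p7,p8,p9,p10,p12,p13} | {p5}.
Refine {p1,p2,p4,p6,p7,p8,p9,p10,p12,p13} on symbol b: members go to different blocks, giving {p1,p6,p7,p8,p9,p10,p12,p13} and {p2,p4}.
Split {p1,p6,p7,p8,p9,p10,p12,p13} by δ(·,a) → {p1,p6,p7,p9,p10,p13} and {p8,p12}.
On input a, block {p1,p6,p7,p9,p10,p13} splits into {p1,p6,p7,p10} and {p9,p13}.
On input c, block {p1,p6,p7,p10} splits into {p1,p6,p10} and {p7}.
No further refinement is possible. Final partition (6 blocks): {p1,p6,p10} | {p5} | {p2,p4} | {p8,p12} | {p9,p13} | {p7}.
The equivalence class containing p12 is {p8,p12}, of size 2.

2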